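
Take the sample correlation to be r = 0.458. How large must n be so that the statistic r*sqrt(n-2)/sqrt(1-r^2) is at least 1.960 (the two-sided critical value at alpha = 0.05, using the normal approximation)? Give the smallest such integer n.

17

r√(n−2)/√(1−r²) ≥ 1.960  ⇔  n−2 ≥ (1.960)²·(1−r²)/r²
(1−r²)/r² = (1−0.209764)/0.209764 = 3.7673
n ≥ 2 + 3.8416·3.7673 = 2 + 14.4725 = 16.4725
⌈16.4725⌉ = 17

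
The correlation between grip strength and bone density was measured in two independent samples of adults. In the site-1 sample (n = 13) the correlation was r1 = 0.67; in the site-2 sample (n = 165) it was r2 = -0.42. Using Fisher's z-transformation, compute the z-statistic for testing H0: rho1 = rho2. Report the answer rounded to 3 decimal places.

3.862

z1 = atanh(0.67) = 0.810743,  z2 = atanh(-0.42) = -0.447692
SE = √(1/(n1−3) + 1/(n2−3)) = √(1/10 + 1/162) = √(0.1000000 + 0.0061728) = √0.1061728 = 0.325842
z = (z1 − z2)/SE = (0.810743 − (-0.447692)) / 0.325842 = 1.258435 / 0.325842 = 3.862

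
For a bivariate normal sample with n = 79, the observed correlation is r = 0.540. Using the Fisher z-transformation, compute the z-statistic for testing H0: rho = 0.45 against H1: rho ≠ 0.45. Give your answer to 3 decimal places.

Fisher z: atanh(0.540) = 0.604156, atanh(0.45) = 0.484700
z = (z_r − z_0)·√(n−3) = (0.604156 − 0.484700)·√76 = 0.119456 · 8.717798 = 1.041

1.041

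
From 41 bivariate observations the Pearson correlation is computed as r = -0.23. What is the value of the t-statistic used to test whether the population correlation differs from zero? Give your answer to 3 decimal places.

-1.476

1 − r² = 1 − 0.0529 = 0.9471;  √(1−r²) = 0.973191
√(n−2) = √39 = 6.244998
t = r·√(n−2)/√(1−r²) = -0.23 · 6.244998 / 0.973191 = -1.476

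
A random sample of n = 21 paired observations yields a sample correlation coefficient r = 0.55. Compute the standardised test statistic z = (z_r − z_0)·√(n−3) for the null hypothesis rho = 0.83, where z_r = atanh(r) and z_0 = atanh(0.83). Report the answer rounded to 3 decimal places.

-2.417

Fisher z: atanh(0.55) = 0.618381, atanh(0.83) = 1.188136
z = (z_r − z_0)·√(n−3) = (0.618381 − 1.188136)·√18 = -0.569755 · 4.242641 = -2.417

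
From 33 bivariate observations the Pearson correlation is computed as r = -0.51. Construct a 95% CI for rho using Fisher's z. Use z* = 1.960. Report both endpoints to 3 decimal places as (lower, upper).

z_r = atanh(-0.51) = -0.562730;  SE = 1/√(n−3) = 1/√30 = 0.182574
z-limits: -0.562730 ± 1.960·0.182574 = -0.562730 ± 0.357845 = [-0.920575, -0.204885]
ρ-limits: (tanh -0.920575, tanh -0.204885) = (-0.726, -0.202)

(-0.726, -0.202)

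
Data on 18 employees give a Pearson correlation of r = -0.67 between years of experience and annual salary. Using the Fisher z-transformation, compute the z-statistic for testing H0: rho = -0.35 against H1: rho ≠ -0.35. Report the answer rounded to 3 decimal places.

-1.725

z_r = atanh(-0.67) = -0.810743,  z_0 = atanh(-0.35) = -0.365444
SE = 1/√(n−3) = 1/√15 = 0.258199
z = (z_r − z_0)/SE = (-0.810743 − (-0.365444)) / 0.258199 = -0.445299 / 0.258199 = -1.725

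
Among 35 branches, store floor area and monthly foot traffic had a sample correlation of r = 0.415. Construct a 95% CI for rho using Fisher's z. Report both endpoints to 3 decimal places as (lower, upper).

Fisher z: z_r = atanh(r) = ½·ln((1+0.415)/(1−0.415)) = 0.441636
SE(z) = 1/√(n−3) = 1/√32 = 0.176777
95% ⇒ z* = 1.960; margin = 1.960·0.176777 = 0.346483
CI on z-scale: (0.095153, 0.788119)
Back-transform: tanh(0.095153) = 0.094867, tanh(0.788119) = 0.657342

(0.095, 0.657)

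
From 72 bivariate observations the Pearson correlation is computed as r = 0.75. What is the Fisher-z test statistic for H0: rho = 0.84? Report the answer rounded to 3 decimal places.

Fisher z: atanh(0.75) = 0.972955, atanh(0.84) = 1.221174
z = (z_r − z_0)·√(n−3) = (0.972955 − 1.221174)·√69 = -0.248219 · 8.306624 = -2.062

-2.062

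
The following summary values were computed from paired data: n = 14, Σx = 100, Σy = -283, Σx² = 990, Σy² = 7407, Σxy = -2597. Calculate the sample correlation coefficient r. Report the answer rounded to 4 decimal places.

S_xy = nΣxy − ΣxΣy = 14·(-2597) − 100·(-283) = -36358 − (-28300) = -8058
S_xx = nΣx² − (Σx)² = 14·990 − 100² = 13860 − 10000 = 3860
S_yy = nΣy² − (Σy)² = 14·7407 − (-283)² = 103698 − 80089 = 23609
r = S_xy / √(S_xx·S_yy) = -8058 / √(3860·23609) = -8058 / √91130740 = -8058 / 9546.2422 = -0.8441

-0.8441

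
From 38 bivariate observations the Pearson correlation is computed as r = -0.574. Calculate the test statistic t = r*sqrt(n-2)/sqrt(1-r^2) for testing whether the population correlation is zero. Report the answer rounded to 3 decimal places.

1 − r² = 1 − 0.329476 = 0.670524;  √(1−r²) = 0.818855
√(n−2) = √36 = 6.000000
t = r·√(n−2)/√(1−r²) = -0.574 · 6.000000 / 0.818855 = -4.206

-4.206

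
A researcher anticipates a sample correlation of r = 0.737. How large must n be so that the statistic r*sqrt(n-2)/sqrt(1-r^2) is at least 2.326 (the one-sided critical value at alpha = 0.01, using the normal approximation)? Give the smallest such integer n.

Need r·√(n−2)/√(1−r²) ≥ 2.326
√(n−2) ≥ 2.326·√(1−0.543169) / 0.737 = 2.326·0.675893 / 0.737 = 2.1331
n−2 ≥ 4.5501  ⇒  n ≥ 6.5501
Smallest integer n = 7

7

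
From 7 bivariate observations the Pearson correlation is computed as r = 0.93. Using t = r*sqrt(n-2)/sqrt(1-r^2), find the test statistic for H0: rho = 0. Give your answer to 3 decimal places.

5.658

t = r·√(n−2) / √(1−r²) with r = 0.93, n = 7
  = 0.93·√5 / √(1 − 0.8649)
  = 0.93·2.236068 / 0.367560
  = 2.079543 / 0.367560 = 5.658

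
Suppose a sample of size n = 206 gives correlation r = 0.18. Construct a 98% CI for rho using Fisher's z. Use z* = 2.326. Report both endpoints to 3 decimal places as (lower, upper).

(0.019, 0.332)

z_r = atanh(0.18) = 0.181983;  SE = 1/√(n−3) = 1/√203 = 0.070186
z-limits: 0.181983 ± 2.326·0.070186 = 0.181983 ± 0.163253 = [0.018730, 0.345236]
ρ-limits: (tanh 0.018730, tanh 0.345236) = (0.019, 0.332)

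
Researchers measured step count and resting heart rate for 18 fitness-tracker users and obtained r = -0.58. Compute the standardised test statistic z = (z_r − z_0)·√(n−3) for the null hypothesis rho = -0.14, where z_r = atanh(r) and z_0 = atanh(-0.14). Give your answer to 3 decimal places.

z_r = atanh(-0.58) = -0.662463,  z_0 = atanh(-0.14) = -0.140926
SE = 1/√(n−3) = 1/√15 = 0.258199
z = (z_r − z_0)/SE = (-0.662463 − (-0.140926)) / 0.258199 = -0.521537 / 0.258199 = -2.020

-2.020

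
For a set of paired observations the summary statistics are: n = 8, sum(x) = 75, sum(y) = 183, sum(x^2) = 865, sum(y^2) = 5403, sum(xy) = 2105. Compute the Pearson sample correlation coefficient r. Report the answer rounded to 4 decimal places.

0.8773

Numerator: nΣxy − (Σx)(Σy) = 8·2105 − (75)(183) = 3115
Denominator: √[(nΣx²−(Σx)²)(nΣy²−(Σy)²)]
  nΣx²−(Σx)² = 8·865 − 5625 = 1295;  nΣy²−(Σy)² = 8·5403 − 33489 = 9735
  √(1295·9735) = √12606825 = 3550.6091
r = 3115 / 3550.6091 = 0.8773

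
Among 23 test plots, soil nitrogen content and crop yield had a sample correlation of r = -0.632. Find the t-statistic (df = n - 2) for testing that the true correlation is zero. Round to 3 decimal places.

-3.737

1 − r² = 1 − 0.399424 = 0.600576;  √(1−r²) = 0.774968
√(n−2) = √21 = 4.582576
t = r·√(n−2)/√(1−r²) = -0.632 · 4.582576 / 0.774968 = -3.737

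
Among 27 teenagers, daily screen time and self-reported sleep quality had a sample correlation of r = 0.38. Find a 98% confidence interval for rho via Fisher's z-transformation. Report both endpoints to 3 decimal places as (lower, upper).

(-0.075, 0.704)

z_r = atanh(0.38) = 0.400060;  SE = 1/√(n−3) = 1/√24 = 0.204124
z-limits: 0.400060 ± 2.326·0.204124 = 0.400060 ± 0.474792 = [-0.074732, 0.874852]
ρ-limits: (tanh -0.074732, tanh 0.874852) = (-0.075, 0.704)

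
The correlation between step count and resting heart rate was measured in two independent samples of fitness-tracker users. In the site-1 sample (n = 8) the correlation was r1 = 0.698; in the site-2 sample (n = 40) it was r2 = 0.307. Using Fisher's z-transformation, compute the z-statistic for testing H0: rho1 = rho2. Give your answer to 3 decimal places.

Fisher z-transforms: z1 = atanh(0.698) = 0.863390, z2 = atanh(0.307) = 0.317230; difference d = 0.546160
Var(d) = 1/5 + 1/37 = 0.2000000 + 0.0270270 = 0.2270270
z = d/√Var(d) = 0.546160 / √0.2270270 = 0.546160 / 0.476474 = 1.146

1.146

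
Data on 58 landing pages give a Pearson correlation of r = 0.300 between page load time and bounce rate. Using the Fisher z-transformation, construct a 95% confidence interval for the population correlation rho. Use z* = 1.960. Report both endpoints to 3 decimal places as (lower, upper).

(0.045, 0.518)

z_r = atanh(0.300) = 0.309520;  SE = 1/√(n−3) = 1/√55 = 0.134840
z-limits: 0.309520 ± 1.960·0.134840 = 0.309520 ± 0.264286 = [0.045234, 0.573806]
ρ-limits: (tanh 0.045234, tanh 0.573806) = (0.045, 0.518)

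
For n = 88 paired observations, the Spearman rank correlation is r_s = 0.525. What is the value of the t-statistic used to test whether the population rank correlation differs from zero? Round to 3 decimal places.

t = r_s·√(n−2) / √(1−r_s²) with r_s = 0.525, n = 88
  = 0.525·√86 / √(1 − 0.275625)
  = 0.525·9.273618 / 0.851102
  = 4.868649 / 0.851102 = 5.720

5.720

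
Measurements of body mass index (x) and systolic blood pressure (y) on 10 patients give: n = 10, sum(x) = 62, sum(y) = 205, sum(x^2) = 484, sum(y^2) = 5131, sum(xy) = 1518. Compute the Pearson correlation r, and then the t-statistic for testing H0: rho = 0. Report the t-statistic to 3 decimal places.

3.938

S_xy = nΣxy − ΣxΣy = 10·1518 − 62·205 = 15180 − 12710 = 2470
S_xx = nΣx² − (Σx)² = 10·484 − 62² = 4840 − 3844 = 996
S_yy = nΣy² − (Σy)² = 10·5131 − 205² = 51310 − 42025 = 9285
r = S_xy / √(S_xx·S_yy) = 2470 / √(996·9285) = 2470 / √9247860 = 2470 / 3041.0294 = 0.8122
t = r·√(n−2)/√(1−r²) = 0.8122·√8 / √(1−0.659669) = 2.297249 / 0.583379 = 3.938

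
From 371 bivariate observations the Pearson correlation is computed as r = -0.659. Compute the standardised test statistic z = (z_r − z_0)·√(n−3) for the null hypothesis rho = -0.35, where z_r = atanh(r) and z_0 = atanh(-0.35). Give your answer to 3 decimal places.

-8.164

Fisher z: atanh(-0.659) = -0.791044, atanh(-0.35) = -0.365444
z = (z_r − z_0)·√(n−3) = (-0.791044 − (-0.365444))·√368 = -0.425600 · 19.183326 = -8.164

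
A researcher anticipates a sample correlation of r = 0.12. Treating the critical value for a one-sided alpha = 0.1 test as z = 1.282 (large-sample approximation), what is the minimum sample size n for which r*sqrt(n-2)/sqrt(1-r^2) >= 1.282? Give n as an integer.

Need r·√(n−2)/√(1−r²) ≥ 1.282
√(n−2) ≥ 1.282·√(1−0.0144) / 0.12 = 1.282·0.992774 / 0.12 = 10.6061
n−2 ≥ 112.4894  ⇒  n ≥ 114.4894
Smallest integer n = 115

115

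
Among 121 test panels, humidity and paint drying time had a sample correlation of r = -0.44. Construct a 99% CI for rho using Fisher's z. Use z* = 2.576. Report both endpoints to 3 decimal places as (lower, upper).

(-0.610, -0.231)

Fisher z: z_r = atanh(r) = ½·ln((1+(-0.44))/(1−(-0.44))) = -0.472231
SE(z) = 1/√(n−3) = 1/√118 = 0.092057
99% ⇒ z* = 2.576; margin = 2.576·0.092057 = 0.237139
CI on z-scale: (-0.709370, -0.235092)
Back-transform: tanh(-0.709370) = -0.610282, tanh(-0.235092) = -0.230855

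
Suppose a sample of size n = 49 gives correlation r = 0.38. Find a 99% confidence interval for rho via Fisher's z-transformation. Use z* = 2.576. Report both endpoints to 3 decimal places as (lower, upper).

Fisher z: z_r = atanh(r) = ½·ln((1+0.38)/(1−0.38)) = 0.400060
SE(z) = 1/√(n−3) = 1/√46 = 0.147442
99% ⇒ z* = 2.576; margin = 2.576·0.147442 = 0.379811
CI on z-scale: (0.020249, 0.779871)
Back-transform: tanh(0.020249) = 0.020246, tanh(0.779871) = 0.652633

(0.020, 0.653)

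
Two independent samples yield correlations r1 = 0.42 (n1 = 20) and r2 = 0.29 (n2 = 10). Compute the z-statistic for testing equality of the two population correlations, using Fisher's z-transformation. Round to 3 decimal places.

0.332

Fisher z-transforms: z1 = atanh(0.42) = 0.447692, z2 = atanh(0.29) = 0.298566; difference d = 0.149126
Var(d) = 1/17 + 1/7 = 0.0588235 + 0.1428571 = 0.2016806
z = d/√Var(d) = 0.149126 / √0.2016806 = 0.149126 / 0.449089 = 0.332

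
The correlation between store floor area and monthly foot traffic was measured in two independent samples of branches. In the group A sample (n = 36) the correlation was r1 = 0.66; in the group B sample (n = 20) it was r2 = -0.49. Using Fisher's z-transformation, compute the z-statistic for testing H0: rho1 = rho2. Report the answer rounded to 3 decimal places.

z1 = atanh(0.66) = 0.792814,  z2 = atanh(-0.49) = -0.536060
SE = √(1/(n1−3) + 1/(n2−3)) = √(1/33 + 1/17) = √(0.0303030 + 0.0588235) = √0.0891265 = 0.298541
z = (z1 − z2)/SE = (0.792814 − (-0.536060)) / 0.298541 = 1.328874 / 0.298541 = 4.451

4.451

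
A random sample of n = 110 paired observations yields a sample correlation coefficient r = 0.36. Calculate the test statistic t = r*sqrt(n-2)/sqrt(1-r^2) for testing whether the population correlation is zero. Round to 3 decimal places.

4.010

t = r·√(n−2) / √(1−r²) with r = 0.36, n = 110
  = 0.36·√108 / √(1 − 0.1296)
  = 0.36·10.392305 / 0.932952
  = 3.741230 / 0.932952 = 4.010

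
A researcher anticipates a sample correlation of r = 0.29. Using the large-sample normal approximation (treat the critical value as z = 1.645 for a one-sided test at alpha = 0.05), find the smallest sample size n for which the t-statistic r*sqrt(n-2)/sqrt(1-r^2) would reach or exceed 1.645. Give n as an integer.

Need r·√(n−2)/√(1−r²) ≥ 1.645
√(n−2) ≥ 1.645·√(1−0.0841) / 0.29 = 1.645·0.957027 / 0.29 = 5.4287
n−2 ≥ 29.4708  ⇒  n ≥ 31.4708
Smallest integer n = 32

32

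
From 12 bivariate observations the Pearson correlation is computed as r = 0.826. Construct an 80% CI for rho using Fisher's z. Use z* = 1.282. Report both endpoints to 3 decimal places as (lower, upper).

(0.634, 0.922)

z_r = atanh(0.826) = 1.175414;  SE = 1/√(n−3) = 1/√9 = 0.333333
z-limits: 1.175414 ± 1.282·0.333333 = 1.175414 ± 0.427333 = [0.748081, 1.602747]
ρ-limits: (tanh 0.748081, tanh 1.602747) = (0.634, 0.922)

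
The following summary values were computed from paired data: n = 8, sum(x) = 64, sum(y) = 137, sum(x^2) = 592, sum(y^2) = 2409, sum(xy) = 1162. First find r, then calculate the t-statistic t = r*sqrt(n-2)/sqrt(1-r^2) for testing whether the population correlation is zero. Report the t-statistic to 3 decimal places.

S_xy = nΣxy − ΣxΣy = 8·1162 − 64·137 = 9296 − 8768 = 528
S_xx = nΣx² − (Σx)² = 8·592 − 64² = 4736 − 4096 = 640
S_yy = nΣy² − (Σy)² = 8·2409 − 137² = 19272 − 18769 = 503
r = S_xy / √(S_xx·S_yy) = 528 / √(640·503) = 528 / √321920 = 528 / 567.3799 = 0.9306
t = r·√(n−2)/√(1−r²) = 0.9306·√6 / √(1−0.866016) = 2.279495 / 0.366038 = 6.227

6.227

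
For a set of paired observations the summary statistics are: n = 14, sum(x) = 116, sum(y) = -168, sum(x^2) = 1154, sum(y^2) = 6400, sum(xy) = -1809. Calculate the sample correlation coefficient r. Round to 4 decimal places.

-0.4535

Numerator: nΣxy − (Σx)(Σy) = 14·(-1809) − (116)(-168) = -5838
Denominator: √[(nΣx²−(Σx)²)(nΣy²−(Σy)²)]
  nΣx²−(Σx)² = 14·1154 − 13456 = 2700;  nΣy²−(Σy)² = 14·6400 − 28224 = 61376
  √(2700·61376) = √165715200 = 12873.0416
r = -5838 / 12873.0416 = -0.4535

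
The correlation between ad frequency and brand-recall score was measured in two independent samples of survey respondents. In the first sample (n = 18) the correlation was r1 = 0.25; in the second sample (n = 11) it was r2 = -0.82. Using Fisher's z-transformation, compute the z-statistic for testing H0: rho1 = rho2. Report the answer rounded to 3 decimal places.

z1 = atanh(0.25) = 0.255413,  z2 = atanh(-0.82) = -1.156817
SE = √(1/(n1−3) + 1/(n2−3)) = √(1/15 + 1/8) = √(0.0666667 + 0.1250000) = √0.1916667 = 0.437798
z = (z1 − z2)/SE = (0.255413 − (-1.156817)) / 0.437798 = 1.412230 / 0.437798 = 3.226

3.226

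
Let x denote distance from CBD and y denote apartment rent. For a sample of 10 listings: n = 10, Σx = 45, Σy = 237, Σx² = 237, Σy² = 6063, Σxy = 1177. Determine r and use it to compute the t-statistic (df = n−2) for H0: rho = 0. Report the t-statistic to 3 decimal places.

5.542

Numerator: nΣxy − (Σx)(Σy) = 10·1177 − (45)(237) = 1105
Denominator: √[(nΣx²−(Σx)²)(nΣy²−(Σy)²)]
  nΣx²−(Σx)² = 10·237 − 2025 = 345;  nΣy²−(Σy)² = 10·6063 − 56169 = 4461
  √(345·4461) = √1539045 = 1240.5825
r = 1105 / 1240.5825 = 0.8907
t = r·√(n−2)/√(1−r²) = 0.8907·√8 / √(1−0.793346) = 2.519280 / 0.454592 = 5.542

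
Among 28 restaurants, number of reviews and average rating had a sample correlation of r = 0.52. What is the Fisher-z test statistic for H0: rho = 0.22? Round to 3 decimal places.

z_r = atanh(0.52) = 0.576340,  z_0 = atanh(0.22) = 0.223656
SE = 1/√(n−3) = 1/√25 = 0.200000
z = (z_r − z_0)/SE = (0.576340 − 0.223656) / 0.200000 = 0.352684 / 0.200000 = 1.763

1.763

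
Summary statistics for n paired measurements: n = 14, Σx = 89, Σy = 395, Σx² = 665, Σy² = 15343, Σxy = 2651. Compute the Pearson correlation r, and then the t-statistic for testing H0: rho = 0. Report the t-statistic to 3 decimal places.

0.769

S_xy = nΣxy − ΣxΣy = 14·2651 − 89·395 = 37114 − 35155 = 1959
S_xx = nΣx² − (Σx)² = 14·665 − 89² = 9310 − 7921 = 1389
S_yy = nΣy² − (Σy)² = 14·15343 − 395² = 214802 − 156025 = 58777
r = S_xy / √(S_xx·S_yy) = 1959 / √(1389·58777) = 1959 / √81641253 = 1959 / 9035.5549 = 0.2168
t = r·√(n−2)/√(1−r²) = 0.2168·√12 / √(1−0.047002) = 0.751017 / 0.976216 = 0.769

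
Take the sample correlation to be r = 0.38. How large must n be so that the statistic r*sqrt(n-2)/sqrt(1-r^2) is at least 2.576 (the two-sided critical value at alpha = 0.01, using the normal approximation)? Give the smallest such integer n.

42

Need r·√(n−2)/√(1−r²) ≥ 2.576
√(n−2) ≥ 2.576·√(1−0.1444) / 0.38 = 2.576·0.924986 / 0.38 = 6.2704
n−2 ≥ 39.3179  ⇒  n ≥ 41.3179
Smallest integer n = 42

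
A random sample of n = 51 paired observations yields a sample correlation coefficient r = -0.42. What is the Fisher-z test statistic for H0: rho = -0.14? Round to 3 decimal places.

Fisher z: atanh(-0.42) = -0.447692, atanh(-0.14) = -0.140926
z = (z_r − z_0)·√(n−3) = (-0.447692 − (-0.140926))·√48 = -0.306766 · 6.928203 = -2.125

-2.125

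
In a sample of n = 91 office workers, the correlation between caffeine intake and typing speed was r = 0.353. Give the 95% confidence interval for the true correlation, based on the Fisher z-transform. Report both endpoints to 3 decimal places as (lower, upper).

z_r = atanh(0.353) = 0.368867;  SE = 1/√(n−3) = 1/√88 = 0.106600
z-limits: 0.368867 ± 1.960·0.106600 = 0.368867 ± 0.208936 = [0.159931, 0.577803]
ρ-limits: (tanh 0.159931, tanh 0.577803) = (0.159, 0.521)

(0.159, 0.521)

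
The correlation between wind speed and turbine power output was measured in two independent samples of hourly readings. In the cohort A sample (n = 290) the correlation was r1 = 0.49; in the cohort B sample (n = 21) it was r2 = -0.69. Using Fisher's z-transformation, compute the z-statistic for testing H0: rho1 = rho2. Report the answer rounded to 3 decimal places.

5.696

Fisher z-transforms: z1 = atanh(0.49) = 0.536060, z2 = atanh(-0.69) = -0.847956; difference d = 1.384016
Var(d) = 1/287 + 1/18 = 0.0034843 + 0.0555556 = 0.0590399
z = d/√Var(d) = 1.384016 / √0.0590399 = 1.384016 / 0.242981 = 5.696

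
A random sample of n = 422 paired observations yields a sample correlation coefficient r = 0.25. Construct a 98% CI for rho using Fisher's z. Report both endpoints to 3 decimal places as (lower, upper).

Fisher z: z_r = atanh(r) = ½·ln((1+0.25)/(1−0.25)) = 0.255413
SE(z) = 1/√(n−3) = 1/√419 = 0.048853
98% ⇒ z* = 2.326; margin = 2.326·0.048853 = 0.113632
CI on z-scale: (0.141781, 0.369045)
Back-transform: tanh(0.141781) = 0.140839, tanh(0.369045) = 0.353156

(0.141, 0.353)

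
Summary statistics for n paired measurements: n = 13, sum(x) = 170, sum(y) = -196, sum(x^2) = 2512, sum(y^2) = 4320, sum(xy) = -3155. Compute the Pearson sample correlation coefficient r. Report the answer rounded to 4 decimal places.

Numerator: nΣxy − (Σx)(Σy) = 13·(-3155) − (170)(-196) = -7695
Denominator: √[(nΣx²−(Σx)²)(nΣy²−(Σy)²)]
  nΣx²−(Σx)² = 13·2512 − 28900 = 3756;  nΣy²−(Σy)² = 13·4320 − 38416 = 17744
  √(3756·17744) = √66646464 = 8163.7286
r = -7695 / 8163.7286 = -0.9426

-0.9426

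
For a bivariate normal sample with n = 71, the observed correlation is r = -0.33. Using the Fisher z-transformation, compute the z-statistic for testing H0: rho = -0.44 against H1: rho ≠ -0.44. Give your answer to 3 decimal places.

Fisher z: atanh(-0.33) = -0.342828, atanh(-0.44) = -0.472231
z = (z_r − z_0)·√(n−3) = (-0.342828 − (-0.472231))·√68 = 0.129403 · 8.246211 = 1.067

1.067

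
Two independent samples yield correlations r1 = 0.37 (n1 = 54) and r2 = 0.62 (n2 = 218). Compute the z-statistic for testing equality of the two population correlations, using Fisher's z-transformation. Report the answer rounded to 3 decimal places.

z1 = atanh(0.37) = 0.388423,  z2 = atanh(0.62) = 0.725005
SE = √(1/(n1−3) + 1/(n2−3)) = √(1/51 + 1/215) = √(0.0196078 + 0.0046512) = √0.0242590 = 0.155753
z = (z1 − z2)/SE = (0.388423 − 0.725005) / 0.155753 = -0.336582 / 0.155753 = -2.161

-2.161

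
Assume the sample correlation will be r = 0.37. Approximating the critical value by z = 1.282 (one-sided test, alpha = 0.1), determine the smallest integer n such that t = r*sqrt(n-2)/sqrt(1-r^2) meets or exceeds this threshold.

r√(n−2)/√(1−r²) ≥ 1.282  ⇔  n−2 ≥ (1.282)²·(1−r²)/r²
(1−r²)/r² = (1−0.1369)/0.1369 = 6.3046
n ≥ 2 + 1.643524·6.3046 = 2 + 10.3618 = 12.3618
⌈12.3618⌉ = 13

13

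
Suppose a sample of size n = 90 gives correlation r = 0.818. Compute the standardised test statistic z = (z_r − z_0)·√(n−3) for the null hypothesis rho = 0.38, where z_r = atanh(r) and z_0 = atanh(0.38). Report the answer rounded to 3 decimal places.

z_r = atanh(0.818) = 1.150743,  z_0 = atanh(0.38) = 0.400060
SE = 1/√(n−3) = 1/√87 = 0.107211
z = (z_r − z_0)/SE = (1.150743 − 0.400060) / 0.107211 = 0.750683 / 0.107211 = 7.002

7.002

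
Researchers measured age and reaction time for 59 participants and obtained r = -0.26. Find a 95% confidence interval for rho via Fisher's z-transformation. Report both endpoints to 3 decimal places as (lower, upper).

Fisher z: z_r = atanh(r) = ½·ln((1+(-0.26))/(1−(-0.26))) = -0.266108
SE(z) = 1/√(n−3) = 1/√56 = 0.133631
95% ⇒ z* = 1.960; margin = 1.960·0.133631 = 0.261917
CI on z-scale: (-0.528025, -0.004191)
Back-transform: tanh(-0.528025) = -0.483870, tanh(-0.004191) = -0.004191

(-0.484, -0.004)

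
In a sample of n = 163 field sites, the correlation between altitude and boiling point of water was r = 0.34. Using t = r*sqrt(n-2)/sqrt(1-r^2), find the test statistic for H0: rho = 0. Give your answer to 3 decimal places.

1 − r² = 1 − 0.1156 = 0.8844;  √(1−r²) = 0.940425
√(n−2) = √161 = 12.688578
t = r·√(n−2)/√(1−r²) = 0.34 · 12.688578 / 0.940425 = 4.587

4.587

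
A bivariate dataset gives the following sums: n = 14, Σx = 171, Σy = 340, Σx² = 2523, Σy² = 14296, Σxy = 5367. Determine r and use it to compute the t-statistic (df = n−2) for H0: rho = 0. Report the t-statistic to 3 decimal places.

Numerator: nΣxy − (Σx)(Σy) = 14·5367 − (171)(340) = 16998
Denominator: √[(nΣx²−(Σx)²)(nΣy²−(Σy)²)]
  nΣx²−(Σx)² = 14·2523 − 29241 = 6081;  nΣy²−(Σy)² = 14·14296 − 115600 = 84544
  √(6081·84544) = √514112064 = 22674.0394
r = 16998 / 22674.0394 = 0.7497
t = r·√(n−2)/√(1−r²) = 0.7497·√12 / √(1−0.562050) = 2.597037 / 0.661778 = 3.924

3.924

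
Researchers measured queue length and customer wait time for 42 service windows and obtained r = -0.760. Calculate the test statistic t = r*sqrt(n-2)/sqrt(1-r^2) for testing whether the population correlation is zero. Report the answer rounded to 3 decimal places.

t = r·√(n−2) / √(1−r²) with r = -0.760, n = 42
  = -0.760·√40 / √(1 − 0.577600)
  = -0.760·6.324555 / 0.649923
  = -4.806662 / 0.649923 = -7.396

-7.396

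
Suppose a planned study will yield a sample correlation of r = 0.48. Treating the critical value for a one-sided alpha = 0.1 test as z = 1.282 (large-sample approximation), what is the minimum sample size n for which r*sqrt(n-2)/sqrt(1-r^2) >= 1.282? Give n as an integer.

8

Need r·√(n−2)/√(1−r²) ≥ 1.282
√(n−2) ≥ 1.282·√(1−0.2304) / 0.48 = 1.282·0.877268 / 0.48 = 2.3430
n−2 ≥ 5.4896  ⇒  n ≥ 7.4896
Smallest integer n = 8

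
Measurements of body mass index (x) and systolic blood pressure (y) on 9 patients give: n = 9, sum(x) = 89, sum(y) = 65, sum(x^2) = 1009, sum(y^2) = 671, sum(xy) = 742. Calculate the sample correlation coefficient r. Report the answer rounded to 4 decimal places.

0.6156

S_xy = nΣxy − ΣxΣy = 9·742 − 89·65 = 6678 − 5785 = 893
S_xx = nΣx² − (Σx)² = 9·1009 − 89² = 9081 − 7921 = 1160
S_yy = nΣy² − (Σy)² = 9·671 − 65² = 6039 − 4225 = 1814
r = S_xy / √(S_xx·S_yy) = 893 / √(1160·1814) = 893 / √2104240 = 893 / 1450.5999 = 0.6156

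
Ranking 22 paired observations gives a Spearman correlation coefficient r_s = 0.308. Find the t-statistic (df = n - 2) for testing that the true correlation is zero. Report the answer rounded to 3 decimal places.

1.448

1 − r_s² = 1 − 0.094864 = 0.905136;  √(1−r_s²) = 0.951386
√(n−2) = √20 = 4.472136
t = r_s·√(n−2)/√(1−r_s²) = 0.308 · 4.472136 / 0.951386 = 1.448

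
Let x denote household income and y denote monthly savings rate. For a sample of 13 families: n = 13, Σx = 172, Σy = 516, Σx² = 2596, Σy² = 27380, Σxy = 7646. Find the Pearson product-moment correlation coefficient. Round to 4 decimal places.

S_xy = nΣxy − ΣxΣy = 13·7646 − 172·516 = 99398 − 88752 = 10646
S_xx = nΣx² − (Σx)² = 13·2596 − 172² = 33748 − 29584 = 4164
S_yy = nΣy² − (Σy)² = 13·27380 − 516² = 355940 − 266256 = 89684
r = S_xy / √(S_xx·S_yy) = 10646 / √(4164·89684) = 10646 / √373444176 = 10646 / 19324.7038 = 0.5509

0.5509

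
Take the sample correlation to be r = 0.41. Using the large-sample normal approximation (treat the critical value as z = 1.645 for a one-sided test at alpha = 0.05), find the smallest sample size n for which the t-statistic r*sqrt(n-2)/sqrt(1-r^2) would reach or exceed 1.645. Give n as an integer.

Need r·√(n−2)/√(1−r²) ≥ 1.645
√(n−2) ≥ 1.645·√(1−0.1681) / 0.41 = 1.645·0.912086 / 0.41 = 3.6595
n−2 ≥ 13.3919  ⇒  n ≥ 15.3919
Smallest integer n = 16

16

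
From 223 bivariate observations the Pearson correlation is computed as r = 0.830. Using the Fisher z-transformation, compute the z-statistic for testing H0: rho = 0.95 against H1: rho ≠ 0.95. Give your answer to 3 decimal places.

z_r = atanh(0.830) = 1.188136,  z_0 = atanh(0.95) = 1.831781
SE = 1/√(n−3) = 1/√220 = 0.067420
z = (z_r − z_0)/SE = (1.188136 − 1.831781) / 0.067420 = -0.643645 / 0.067420 = -9.547

-9.547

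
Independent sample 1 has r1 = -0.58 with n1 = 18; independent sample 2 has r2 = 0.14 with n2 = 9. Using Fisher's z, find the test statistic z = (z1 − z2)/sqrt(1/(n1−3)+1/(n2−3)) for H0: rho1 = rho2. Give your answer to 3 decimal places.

-1.663

Fisher z-transforms: z1 = atanh(-0.58) = -0.662463, z2 = atanh(0.14) = 0.140926; difference d = -0.803389
Var(d) = 1/15 + 1/6 = 0.0666667 + 0.1666667 = 0.2333334
z = d/√Var(d) = -0.803389 / √0.2333334 = -0.803389 / 0.483046 = -1.663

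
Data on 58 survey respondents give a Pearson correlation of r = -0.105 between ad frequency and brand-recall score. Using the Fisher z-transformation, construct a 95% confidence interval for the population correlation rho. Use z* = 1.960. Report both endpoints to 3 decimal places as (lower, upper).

(-0.354, 0.158)

z_r = atanh(-0.105) = -0.105388;  SE = 1/√(n−3) = 1/√55 = 0.134840
z-limits: -0.105388 ± 1.960·0.134840 = -0.105388 ± 0.264286 = [-0.369674, 0.158898]
ρ-limits: (tanh -0.369674, tanh 0.158898) = (-0.354, 0.158)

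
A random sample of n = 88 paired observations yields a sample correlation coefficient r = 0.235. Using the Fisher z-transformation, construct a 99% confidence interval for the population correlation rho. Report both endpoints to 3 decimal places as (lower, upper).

(-0.040, 0.477)

Fisher z: z_r = atanh(r) = ½·ln((1+0.235)/(1−0.235)) = 0.239475
SE(z) = 1/√(n−3) = 1/√85 = 0.108465
99% ⇒ z* = 2.576; margin = 2.576·0.108465 = 0.279406
CI on z-scale: (-0.039931, 0.518881)
Back-transform: tanh(-0.039931) = -0.039910, tanh(0.518881) = 0.476836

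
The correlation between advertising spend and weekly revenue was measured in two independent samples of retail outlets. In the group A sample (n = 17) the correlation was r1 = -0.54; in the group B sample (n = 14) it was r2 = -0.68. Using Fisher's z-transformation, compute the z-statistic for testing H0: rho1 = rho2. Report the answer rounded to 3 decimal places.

0.558

Fisher z-transforms: z1 = atanh(-0.54) = -0.604156, z2 = atanh(-0.68) = -0.829114; difference d = 0.224958
Var(d) = 1/14 + 1/11 = 0.0714286 + 0.0909091 = 0.1623377
z = d/√Var(d) = 0.224958 / √0.1623377 = 0.224958 / 0.402912 = 0.558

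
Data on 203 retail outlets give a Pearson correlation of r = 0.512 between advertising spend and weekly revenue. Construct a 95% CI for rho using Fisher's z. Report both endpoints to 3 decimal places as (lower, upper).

(0.403, 0.607)

Fisher z: z_r = atanh(r) = ½·ln((1+0.512)/(1−0.512)) = 0.565437
SE(z) = 1/√(n−3) = 1/√200 = 0.070711
95% ⇒ z* = 1.960; margin = 1.960·0.070711 = 0.138594
CI on z-scale: (0.426843, 0.704031)
Back-transform: tanh(0.426843) = 0.402680, tanh(0.704031) = 0.606920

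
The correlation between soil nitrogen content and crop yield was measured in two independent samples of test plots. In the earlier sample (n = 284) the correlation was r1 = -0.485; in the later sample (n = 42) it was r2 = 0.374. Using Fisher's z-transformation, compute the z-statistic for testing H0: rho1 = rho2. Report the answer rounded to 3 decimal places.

-5.399

Fisher z-transforms: z1 = atanh(-0.485) = -0.529502, z2 = atanh(0.374) = 0.393066; difference d = -0.922568
Var(d) = 1/281 + 1/39 = 0.0035587 + 0.0256410 = 0.0291997
z = d/√Var(d) = -0.922568 / √0.0291997 = -0.922568 / 0.170879 = -5.399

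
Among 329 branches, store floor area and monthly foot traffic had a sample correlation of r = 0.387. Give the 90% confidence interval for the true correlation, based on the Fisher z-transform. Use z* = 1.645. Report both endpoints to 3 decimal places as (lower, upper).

(0.307, 0.462)

z_r = atanh(0.387) = 0.408267;  SE = 1/√(n−3) = 1/√326 = 0.055385
z-limits: 0.408267 ± 1.645·0.055385 = 0.408267 ± 0.091108 = [0.317159, 0.499375]
ρ-limits: (tanh 0.317159, tanh 0.499375) = (0.307, 0.462)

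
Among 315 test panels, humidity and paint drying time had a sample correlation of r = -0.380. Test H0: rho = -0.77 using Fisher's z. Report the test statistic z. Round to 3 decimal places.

z_r = atanh(-0.380) = -0.400060,  z_0 = atanh(-0.77) = -1.020328
SE = 1/√(n−3) = 1/√312 = 0.056614
z = (z_r − z_0)/SE = (-0.400060 − (-1.020328)) / 0.056614 = 0.620268 / 0.056614 = 10.956

10.956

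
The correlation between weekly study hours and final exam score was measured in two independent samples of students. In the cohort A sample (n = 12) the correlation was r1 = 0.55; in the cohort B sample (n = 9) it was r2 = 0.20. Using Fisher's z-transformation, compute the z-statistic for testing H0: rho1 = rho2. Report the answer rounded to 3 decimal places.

0.789

z1 = atanh(0.55) = 0.618381,  z2 = atanh(0.20) = 0.202733
SE = √(1/(n1−3) + 1/(n2−3)) = √(1/9 + 1/6) = √(0.1111111 + 0.1666667) = √0.2777778 = 0.527046
z = (z1 − z2)/SE = (0.618381 − 0.202733) / 0.527046 = 0.415648 / 0.527046 = 0.789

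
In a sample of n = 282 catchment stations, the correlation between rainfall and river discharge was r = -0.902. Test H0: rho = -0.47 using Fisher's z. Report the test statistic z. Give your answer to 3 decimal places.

z_r = atanh(-0.902) = -1.482847,  z_0 = atanh(-0.47) = -0.510070
SE = 1/√(n−3) = 1/√279 = 0.059868
z = (z_r − z_0)/SE = (-1.482847 − (-0.510070)) / 0.059868 = -0.972777 / 0.059868 = -16.249

-16.249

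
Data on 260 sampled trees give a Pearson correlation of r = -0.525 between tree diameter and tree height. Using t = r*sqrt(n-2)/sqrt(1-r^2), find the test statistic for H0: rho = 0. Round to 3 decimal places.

-9.908

t = r·√(n−2) / √(1−r²) with r = -0.525, n = 260
  = -0.525·√258 / √(1 − 0.275625)
  = -0.525·16.062378 / 0.851102
  = -8.432748 / 0.851102 = -9.908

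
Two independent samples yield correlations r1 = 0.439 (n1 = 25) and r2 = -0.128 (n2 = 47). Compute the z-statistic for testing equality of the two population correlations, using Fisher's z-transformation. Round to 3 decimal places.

2.297

Fisher z-transforms: z1 = atanh(0.439) = 0.470991, z2 = atanh(-0.128) = -0.128706; difference d = 0.599697
Var(d) = 1/22 + 1/44 = 0.0454545 + 0.0227273 = 0.0681818
z = d/√Var(d) = 0.599697 / √0.0681818 = 0.599697 / 0.261116 = 2.297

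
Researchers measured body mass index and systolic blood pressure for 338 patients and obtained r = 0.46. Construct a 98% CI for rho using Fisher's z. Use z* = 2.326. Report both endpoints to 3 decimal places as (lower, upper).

Fisher z: z_r = atanh(r) = ½·ln((1+0.46)/(1−0.46)) = 0.497311
SE(z) = 1/√(n−3) = 1/√335 = 0.054636
98% ⇒ z* = 2.326; margin = 2.326·0.054636 = 0.127083
CI on z-scale: (0.370228, 0.624394)
Back-transform: tanh(0.370228) = 0.354191, tanh(0.624394) = 0.554180

(0.354, 0.554)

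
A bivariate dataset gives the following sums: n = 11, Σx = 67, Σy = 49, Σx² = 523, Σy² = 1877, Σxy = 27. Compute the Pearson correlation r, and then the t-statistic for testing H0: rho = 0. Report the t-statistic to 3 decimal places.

Numerator: nΣxy − (Σx)(Σy) = 11·27 − (67)(49) = -2986
Denominator: √[(nΣx²−(Σx)²)(nΣy²−(Σy)²)]
  nΣx²−(Σx)² = 11·523 − 4489 = 1264;  nΣy²−(Σy)² = 11·1877 − 2401 = 18246
  √(1264·18246) = √23062944 = 4802.3894
r = -2986 / 4802.3894 = -0.6218
t = r·√(n−2)/√(1−r²) = -0.6218·√9 / √(1−0.386635) = -1.865400 / 0.783176 = -2.382

-2.382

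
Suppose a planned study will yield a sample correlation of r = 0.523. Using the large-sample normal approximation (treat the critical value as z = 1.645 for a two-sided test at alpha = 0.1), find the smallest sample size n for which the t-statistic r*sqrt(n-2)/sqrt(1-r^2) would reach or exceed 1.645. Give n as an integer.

r√(n−2)/√(1−r²) ≥ 1.645  ⇔  n−2 ≥ (1.645)²·(1−r²)/r²
(1−r²)/r² = (1−0.273529)/0.273529 = 2.6559
n ≥ 2 + 2.706025·2.6559 = 2 + 7.1869 = 9.1869
⌈9.1869⌉ = 10

10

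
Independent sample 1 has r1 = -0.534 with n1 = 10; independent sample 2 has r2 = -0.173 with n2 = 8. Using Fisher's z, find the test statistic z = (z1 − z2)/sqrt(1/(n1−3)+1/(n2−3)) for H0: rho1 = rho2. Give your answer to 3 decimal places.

-0.719

Fisher z-transforms: z1 = atanh(-0.534) = -0.595724, z2 = atanh(-0.173) = -0.174758; difference d = -0.420966
Var(d) = 1/7 + 1/5 = 0.1428571 + 0.2000000 = 0.3428571
z = d/√Var(d) = -0.420966 / √0.3428571 = -0.420966 / 0.585540 = -0.719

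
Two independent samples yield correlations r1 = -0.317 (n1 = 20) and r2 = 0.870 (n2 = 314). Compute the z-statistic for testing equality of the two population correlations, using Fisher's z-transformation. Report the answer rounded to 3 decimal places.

z1 = atanh(-0.317) = -0.328308,  z2 = atanh(0.870) = 1.333080
SE = √(1/(n1−3) + 1/(n2−3)) = √(1/17 + 1/311) = √(0.0588235 + 0.0032154) = √0.0620389 = 0.249076
z = (z1 − z2)/SE = (-0.328308 − 1.333080) / 0.249076 = -1.661388 / 0.249076 = -6.670

-6.670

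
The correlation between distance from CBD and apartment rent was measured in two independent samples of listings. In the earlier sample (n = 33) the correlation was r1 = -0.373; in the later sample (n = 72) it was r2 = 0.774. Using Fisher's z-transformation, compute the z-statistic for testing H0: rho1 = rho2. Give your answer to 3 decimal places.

-6.503

z1 = atanh(-0.373) = -0.391903,  z2 = atanh(0.774) = 1.030229
SE = √(1/(n1−3) + 1/(n2−3)) = √(1/30 + 1/69) = √(0.0333333 + 0.0144928) = √0.0478261 = 0.218692
z = (z1 − z2)/SE = (-0.391903 − 1.030229) / 0.218692 = -1.422132 / 0.218692 = -6.503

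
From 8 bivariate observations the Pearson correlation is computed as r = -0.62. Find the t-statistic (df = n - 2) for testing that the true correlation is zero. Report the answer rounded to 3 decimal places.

t = r·√(n−2) / √(1−r²) with r = -0.62, n = 8
  = -0.62·√6 / √(1 − 0.3844)
  = -0.62·2.449490 / 0.784602
  = -1.518684 / 0.784602 = -1.936

-1.936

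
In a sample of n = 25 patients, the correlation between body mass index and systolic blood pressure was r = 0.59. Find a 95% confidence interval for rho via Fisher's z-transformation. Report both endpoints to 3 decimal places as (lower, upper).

(0.254, 0.799)

Fisher z: z_r = atanh(r) = ½·ln((1+0.59)/(1−0.59)) = 0.677666
SE(z) = 1/√(n−3) = 1/√22 = 0.213201
95% ⇒ z* = 1.960; margin = 1.960·0.213201 = 0.417874
CI on z-scale: (0.259792, 1.095540)
Back-transform: tanh(0.259792) = 0.254101, tanh(1.095540) = 0.798891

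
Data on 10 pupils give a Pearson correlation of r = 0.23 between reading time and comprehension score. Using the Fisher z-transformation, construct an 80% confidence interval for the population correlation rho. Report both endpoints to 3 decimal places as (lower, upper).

(-0.245, 0.616)

Fisher z: z_r = atanh(r) = ½·ln((1+0.23)/(1−0.23)) = 0.234189
SE(z) = 1/√(n−3) = 1/√7 = 0.377964
80% ⇒ z* = 1.282; margin = 1.282·0.377964 = 0.484550
CI on z-scale: (-0.250361, 0.718739)
Back-transform: tanh(-0.250361) = -0.245258, tanh(0.718739) = 0.616128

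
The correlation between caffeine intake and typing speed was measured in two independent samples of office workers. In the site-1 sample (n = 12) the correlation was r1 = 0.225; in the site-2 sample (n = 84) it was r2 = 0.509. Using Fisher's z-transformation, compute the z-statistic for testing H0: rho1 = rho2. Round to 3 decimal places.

-0.946

Fisher z-transforms: z1 = atanh(0.225) = 0.228917, z2 = atanh(0.509) = 0.561379; difference d = -0.332462
Var(d) = 1/9 + 1/81 = 0.1111111 + 0.0123457 = 0.1234568
z = d/√Var(d) = -0.332462 / √0.1234568 = -0.332462 / 0.351364 = -0.946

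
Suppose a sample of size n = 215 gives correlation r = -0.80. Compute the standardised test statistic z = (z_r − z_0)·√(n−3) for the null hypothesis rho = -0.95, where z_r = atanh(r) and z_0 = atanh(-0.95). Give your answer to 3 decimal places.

10.675

Fisher z: atanh(-0.80) = -1.098612, atanh(-0.95) = -1.831781
z = (z_r − z_0)·√(n−3) = (-1.098612 − (-1.831781))·√212 = 0.733169 · 14.560220 = 10.675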